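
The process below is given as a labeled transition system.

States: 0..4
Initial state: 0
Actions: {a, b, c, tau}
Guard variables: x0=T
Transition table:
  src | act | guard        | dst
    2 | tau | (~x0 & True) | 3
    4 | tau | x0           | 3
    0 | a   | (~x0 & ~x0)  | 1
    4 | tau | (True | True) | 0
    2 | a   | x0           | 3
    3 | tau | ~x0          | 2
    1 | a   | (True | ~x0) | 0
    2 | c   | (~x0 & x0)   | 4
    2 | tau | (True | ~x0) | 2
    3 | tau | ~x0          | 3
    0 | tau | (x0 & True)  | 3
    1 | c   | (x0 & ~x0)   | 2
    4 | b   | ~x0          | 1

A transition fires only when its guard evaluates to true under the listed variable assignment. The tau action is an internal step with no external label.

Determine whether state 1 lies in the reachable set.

6 transition(s) survive guard evaluation.
Layer 0: {0}
Layer 1: {3}  total {0,3}
R = {0,3}

Answer: UNREACHABLE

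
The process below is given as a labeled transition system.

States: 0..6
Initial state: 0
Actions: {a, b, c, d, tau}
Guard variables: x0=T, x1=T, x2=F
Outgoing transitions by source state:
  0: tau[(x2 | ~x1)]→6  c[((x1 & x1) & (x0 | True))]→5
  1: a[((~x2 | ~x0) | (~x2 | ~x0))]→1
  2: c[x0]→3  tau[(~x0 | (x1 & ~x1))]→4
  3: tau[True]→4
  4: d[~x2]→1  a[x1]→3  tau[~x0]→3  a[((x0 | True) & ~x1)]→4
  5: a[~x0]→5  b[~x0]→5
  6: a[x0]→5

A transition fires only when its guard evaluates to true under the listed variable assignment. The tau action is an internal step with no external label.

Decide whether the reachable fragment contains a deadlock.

Answer: DEADLOCK at state 5

Working:
R = {0,5}
  0: c→5  [1 exit(s)]
  5: ∅  [no exit]
Path to 5: c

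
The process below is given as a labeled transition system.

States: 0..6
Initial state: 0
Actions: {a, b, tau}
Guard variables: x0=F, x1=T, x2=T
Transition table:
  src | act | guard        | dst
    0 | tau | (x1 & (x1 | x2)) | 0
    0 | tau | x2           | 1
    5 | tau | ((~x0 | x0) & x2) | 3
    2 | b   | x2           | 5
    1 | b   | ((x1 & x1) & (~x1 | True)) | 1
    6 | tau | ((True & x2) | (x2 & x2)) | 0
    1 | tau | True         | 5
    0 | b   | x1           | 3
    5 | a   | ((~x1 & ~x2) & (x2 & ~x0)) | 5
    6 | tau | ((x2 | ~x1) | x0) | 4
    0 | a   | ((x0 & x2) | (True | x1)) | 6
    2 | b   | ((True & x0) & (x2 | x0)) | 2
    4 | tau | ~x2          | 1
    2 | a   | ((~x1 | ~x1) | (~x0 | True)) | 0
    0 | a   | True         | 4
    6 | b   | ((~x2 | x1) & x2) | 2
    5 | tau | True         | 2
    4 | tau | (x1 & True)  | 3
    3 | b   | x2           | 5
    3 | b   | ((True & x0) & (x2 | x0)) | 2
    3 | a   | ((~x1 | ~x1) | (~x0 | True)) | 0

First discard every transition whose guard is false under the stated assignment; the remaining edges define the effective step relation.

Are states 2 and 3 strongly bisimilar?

Answer: BISIMILAR

Working:
Refine partition for ~:
  P[0] = {{0,1,2,3,4,5,6}}
  P[1] = {{0},{1,6},{2,3},{4,5}}
  P[2] = {{0},{1},{2,3},{4,5},{6}}
Fixed point at round 3; 5 class(es).
2∈{2,3}, 3∈{2,3}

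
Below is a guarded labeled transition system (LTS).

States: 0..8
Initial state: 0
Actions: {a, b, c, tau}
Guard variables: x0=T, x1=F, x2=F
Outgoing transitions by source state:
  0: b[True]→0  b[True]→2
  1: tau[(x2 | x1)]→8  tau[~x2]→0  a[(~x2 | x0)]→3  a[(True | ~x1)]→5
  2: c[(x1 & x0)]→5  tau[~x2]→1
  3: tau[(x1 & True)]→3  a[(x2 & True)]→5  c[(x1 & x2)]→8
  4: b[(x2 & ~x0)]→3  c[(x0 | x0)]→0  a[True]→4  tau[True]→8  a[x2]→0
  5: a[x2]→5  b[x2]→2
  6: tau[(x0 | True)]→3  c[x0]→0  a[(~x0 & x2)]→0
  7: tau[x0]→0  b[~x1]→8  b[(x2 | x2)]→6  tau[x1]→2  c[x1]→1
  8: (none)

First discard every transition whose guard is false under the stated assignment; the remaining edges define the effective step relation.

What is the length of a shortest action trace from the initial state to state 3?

Breadth-first toward 3:
  L0 = {0}
  L1 = {2}
  L2 = {1}
  L3 = {3,5}
depth(3)=3, e.g. b·tau·a

Answer: 3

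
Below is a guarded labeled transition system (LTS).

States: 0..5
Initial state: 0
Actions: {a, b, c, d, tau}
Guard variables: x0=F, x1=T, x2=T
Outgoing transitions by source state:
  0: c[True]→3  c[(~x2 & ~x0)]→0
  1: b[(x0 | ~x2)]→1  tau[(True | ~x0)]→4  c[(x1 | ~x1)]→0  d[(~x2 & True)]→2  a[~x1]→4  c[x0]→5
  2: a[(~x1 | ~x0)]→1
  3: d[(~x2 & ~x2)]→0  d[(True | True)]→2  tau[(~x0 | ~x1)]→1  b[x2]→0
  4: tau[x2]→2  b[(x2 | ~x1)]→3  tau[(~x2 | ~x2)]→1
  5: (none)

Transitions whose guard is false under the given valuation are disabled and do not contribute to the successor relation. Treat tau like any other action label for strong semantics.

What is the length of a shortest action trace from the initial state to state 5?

Layered search for 5:
  Layer 0: {0}
  Layer 1: {3}
  Layer 2: {1,2}
  Layer 3: {4}
5 never appears.

Answer: UNREACHABLE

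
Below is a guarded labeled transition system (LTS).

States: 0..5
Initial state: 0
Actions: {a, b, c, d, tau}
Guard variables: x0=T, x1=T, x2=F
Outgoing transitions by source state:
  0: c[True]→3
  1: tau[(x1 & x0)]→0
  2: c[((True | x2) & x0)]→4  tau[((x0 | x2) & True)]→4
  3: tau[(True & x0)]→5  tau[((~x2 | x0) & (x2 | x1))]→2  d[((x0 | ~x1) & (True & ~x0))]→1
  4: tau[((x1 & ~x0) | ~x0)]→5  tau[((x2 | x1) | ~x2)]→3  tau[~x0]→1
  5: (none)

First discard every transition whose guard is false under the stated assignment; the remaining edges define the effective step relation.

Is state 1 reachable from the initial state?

7 transition(s) survive guard evaluation.
depth 0: {0}
depth 1: {3}  now seen {0,3}
depth 2: {2,5}  now seen {0,2,3,5}
depth 3: {4}  now seen {0,2,3,4,5}
Reach set: {0,2,3,4,5}

Answer: UNREACHABLE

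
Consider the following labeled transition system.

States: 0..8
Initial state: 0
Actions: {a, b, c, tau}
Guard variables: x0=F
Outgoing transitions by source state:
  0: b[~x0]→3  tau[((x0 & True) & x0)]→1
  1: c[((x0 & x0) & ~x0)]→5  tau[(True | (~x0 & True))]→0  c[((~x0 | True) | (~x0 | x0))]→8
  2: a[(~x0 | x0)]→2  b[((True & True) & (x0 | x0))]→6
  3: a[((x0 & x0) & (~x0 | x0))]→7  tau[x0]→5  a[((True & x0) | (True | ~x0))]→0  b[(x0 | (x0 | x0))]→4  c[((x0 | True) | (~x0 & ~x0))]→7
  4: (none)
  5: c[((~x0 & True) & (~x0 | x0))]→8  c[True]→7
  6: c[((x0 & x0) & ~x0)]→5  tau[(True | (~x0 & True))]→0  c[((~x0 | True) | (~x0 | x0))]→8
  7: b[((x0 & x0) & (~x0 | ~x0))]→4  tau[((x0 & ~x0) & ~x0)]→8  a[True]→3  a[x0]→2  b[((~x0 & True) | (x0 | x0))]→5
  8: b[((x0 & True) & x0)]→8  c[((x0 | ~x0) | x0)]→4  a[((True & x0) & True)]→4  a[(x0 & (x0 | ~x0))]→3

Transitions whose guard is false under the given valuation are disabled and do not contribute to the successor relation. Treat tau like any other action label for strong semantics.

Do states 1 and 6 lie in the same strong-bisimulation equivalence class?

Bisimulation quotient by refinement:
  π0 = {{0,1,2,3,4,5,6,7,8}}
  π1 = {{0},{1,6},{2},{3},{4},{5,8},{7}}
  π2 = {{0},{1,6},{2},{3},{4},{5},{7},{8}}
8 equivalence class(es) (converged in 3)
1∈{1,6}, 6∈{1,6}

Answer: BISIMILAR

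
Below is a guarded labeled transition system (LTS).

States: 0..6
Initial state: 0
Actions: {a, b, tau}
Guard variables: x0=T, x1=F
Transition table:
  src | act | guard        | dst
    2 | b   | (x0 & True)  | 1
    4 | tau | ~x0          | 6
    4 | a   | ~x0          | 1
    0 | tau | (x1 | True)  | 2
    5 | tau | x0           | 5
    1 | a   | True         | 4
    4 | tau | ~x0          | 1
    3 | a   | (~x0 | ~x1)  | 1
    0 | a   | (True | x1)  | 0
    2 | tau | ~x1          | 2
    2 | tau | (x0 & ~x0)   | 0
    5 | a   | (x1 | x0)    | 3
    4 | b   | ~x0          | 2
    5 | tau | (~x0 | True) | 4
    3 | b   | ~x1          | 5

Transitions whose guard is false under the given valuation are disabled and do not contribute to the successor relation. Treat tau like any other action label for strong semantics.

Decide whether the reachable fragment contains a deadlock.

Reach set: {0,1,2,4}
  0: a→0  tau→2  [2 out]
  1: a→4  [1 out]
  2: b→1  tau→2  [2 out]
  4: ∅  [STUCK]
witness 4: tau·b·a

Answer: DEADLOCK at state 4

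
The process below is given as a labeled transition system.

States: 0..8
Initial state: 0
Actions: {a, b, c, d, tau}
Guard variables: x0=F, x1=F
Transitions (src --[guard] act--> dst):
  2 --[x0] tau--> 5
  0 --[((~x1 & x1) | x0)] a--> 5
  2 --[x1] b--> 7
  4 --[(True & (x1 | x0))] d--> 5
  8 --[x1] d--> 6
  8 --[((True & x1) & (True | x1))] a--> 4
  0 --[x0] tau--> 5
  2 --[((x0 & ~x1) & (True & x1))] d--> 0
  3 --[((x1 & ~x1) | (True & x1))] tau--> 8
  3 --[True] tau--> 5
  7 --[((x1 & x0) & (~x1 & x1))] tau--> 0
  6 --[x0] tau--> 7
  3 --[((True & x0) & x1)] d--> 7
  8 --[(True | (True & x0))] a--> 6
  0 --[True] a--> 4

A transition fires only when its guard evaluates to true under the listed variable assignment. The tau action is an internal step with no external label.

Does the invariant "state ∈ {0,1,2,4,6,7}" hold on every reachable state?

Safe = {0,1,2,4,6,7}
Reach set: {0,4}
  0: ok
  4: ok

Answer: INVARIANT HOLDS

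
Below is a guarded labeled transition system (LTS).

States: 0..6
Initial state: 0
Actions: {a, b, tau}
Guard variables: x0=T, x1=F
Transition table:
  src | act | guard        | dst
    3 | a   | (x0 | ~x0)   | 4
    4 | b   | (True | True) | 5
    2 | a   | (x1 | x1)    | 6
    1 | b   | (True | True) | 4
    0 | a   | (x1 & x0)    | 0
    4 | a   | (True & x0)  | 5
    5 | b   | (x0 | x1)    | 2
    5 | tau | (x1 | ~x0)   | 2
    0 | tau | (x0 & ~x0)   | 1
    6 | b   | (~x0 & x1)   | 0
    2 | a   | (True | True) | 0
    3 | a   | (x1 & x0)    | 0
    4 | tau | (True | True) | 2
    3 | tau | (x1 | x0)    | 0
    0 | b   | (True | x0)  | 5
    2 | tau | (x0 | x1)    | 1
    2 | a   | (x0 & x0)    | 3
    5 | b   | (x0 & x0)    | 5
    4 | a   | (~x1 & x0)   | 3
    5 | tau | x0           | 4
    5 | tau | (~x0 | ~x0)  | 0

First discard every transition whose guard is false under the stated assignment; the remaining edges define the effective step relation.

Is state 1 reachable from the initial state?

Answer: REACHABLE

Working:
After dropping false guards: 14 live edges.
Layer 0: {0}
Layer 1: {5}  now seen {0,5}
Layer 2: {2,4}  now seen {0,2,4,5}
Layer 3: {1,3}  now seen {0,1,2,3,4,5}
Reach set: {0,1,2,3,4,5}
witness 1: b·b·tau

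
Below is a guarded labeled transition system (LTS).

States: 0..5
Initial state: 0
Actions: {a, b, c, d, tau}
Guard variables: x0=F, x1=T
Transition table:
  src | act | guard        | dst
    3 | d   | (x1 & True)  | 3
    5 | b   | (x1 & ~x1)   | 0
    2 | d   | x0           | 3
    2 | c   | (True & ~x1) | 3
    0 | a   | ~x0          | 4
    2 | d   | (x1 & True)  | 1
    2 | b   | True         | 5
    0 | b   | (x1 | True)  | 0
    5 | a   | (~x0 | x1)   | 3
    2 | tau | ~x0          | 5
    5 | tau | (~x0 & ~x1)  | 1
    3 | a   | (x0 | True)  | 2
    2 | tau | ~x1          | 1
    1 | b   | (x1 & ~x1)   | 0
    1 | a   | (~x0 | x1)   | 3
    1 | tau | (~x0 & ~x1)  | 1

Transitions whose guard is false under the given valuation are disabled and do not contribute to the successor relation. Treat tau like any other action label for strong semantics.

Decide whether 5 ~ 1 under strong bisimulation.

Answer: BISIMILAR

Trace:
Bisimulation quotient by refinement:
  P[0] = {{0,1,2,3,4,5}}
  P[1] = {{0},{1,5},{2},{3},{4}}
Fixed point at round 2; 5 class(es).
5∈{1,5}, 1∈{1,5}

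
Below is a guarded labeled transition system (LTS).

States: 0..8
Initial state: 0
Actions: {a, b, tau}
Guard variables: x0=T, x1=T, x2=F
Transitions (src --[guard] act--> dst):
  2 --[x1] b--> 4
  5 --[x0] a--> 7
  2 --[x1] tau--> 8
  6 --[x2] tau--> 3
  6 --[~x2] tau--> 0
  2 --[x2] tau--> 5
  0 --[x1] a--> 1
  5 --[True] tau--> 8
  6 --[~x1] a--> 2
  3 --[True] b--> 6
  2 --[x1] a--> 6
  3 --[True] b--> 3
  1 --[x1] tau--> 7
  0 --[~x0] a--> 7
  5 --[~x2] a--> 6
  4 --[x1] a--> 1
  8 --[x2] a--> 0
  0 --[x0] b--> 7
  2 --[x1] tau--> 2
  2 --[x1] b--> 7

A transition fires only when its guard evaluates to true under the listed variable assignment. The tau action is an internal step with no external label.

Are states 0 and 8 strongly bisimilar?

Answer: NOT BISIMILAR

Working:
Refine partition for ~:
  P[0] = {{0,1,2,3,4,5,6,7,8}}
  P[1] = {{0},{1,6},{2},{3},{4},{5},{7,8}}
  P[2] = {{0},{1},{2},{3},{4},{5},{6},{7,8}}
8 equivalence class(es) (converged in 3)
class of 0: {0}; class of 8: {7,8}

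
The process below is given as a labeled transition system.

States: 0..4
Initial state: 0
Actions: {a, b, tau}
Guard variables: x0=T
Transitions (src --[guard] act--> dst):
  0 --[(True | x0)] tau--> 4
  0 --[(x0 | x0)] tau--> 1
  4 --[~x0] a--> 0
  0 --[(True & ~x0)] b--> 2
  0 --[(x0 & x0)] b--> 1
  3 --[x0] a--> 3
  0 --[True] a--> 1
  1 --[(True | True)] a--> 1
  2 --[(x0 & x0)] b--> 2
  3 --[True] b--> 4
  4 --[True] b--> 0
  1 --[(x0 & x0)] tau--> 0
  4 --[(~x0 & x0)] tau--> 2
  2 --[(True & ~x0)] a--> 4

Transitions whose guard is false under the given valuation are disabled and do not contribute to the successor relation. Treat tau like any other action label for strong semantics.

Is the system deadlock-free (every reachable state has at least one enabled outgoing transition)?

R = {0,1,4}
  0: a→1  b→1  tau→1  tau→4  [deg 4]
  1: a→1  tau→0  [deg 2]
  4: b→0  [deg 1]

Answer: DEADLOCK-FREE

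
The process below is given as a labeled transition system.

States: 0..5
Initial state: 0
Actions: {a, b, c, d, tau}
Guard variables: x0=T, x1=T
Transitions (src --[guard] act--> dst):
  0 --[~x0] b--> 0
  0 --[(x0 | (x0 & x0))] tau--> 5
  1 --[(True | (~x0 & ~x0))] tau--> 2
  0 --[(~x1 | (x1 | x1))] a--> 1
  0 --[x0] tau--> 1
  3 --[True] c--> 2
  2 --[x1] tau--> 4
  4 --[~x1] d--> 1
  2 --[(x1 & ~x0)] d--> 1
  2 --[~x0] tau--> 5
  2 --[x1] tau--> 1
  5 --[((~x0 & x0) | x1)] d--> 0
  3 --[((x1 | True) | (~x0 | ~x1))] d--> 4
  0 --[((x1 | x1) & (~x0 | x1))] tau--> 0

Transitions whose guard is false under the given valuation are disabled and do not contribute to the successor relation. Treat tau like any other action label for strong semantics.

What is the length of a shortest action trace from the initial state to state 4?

BFS to 4:
  L0 = {0}
  L1 = {1,5}
  L2 = {2}
  L3 = {4}
first hit 4 at d=3 via a·tau·tau

Answer: 3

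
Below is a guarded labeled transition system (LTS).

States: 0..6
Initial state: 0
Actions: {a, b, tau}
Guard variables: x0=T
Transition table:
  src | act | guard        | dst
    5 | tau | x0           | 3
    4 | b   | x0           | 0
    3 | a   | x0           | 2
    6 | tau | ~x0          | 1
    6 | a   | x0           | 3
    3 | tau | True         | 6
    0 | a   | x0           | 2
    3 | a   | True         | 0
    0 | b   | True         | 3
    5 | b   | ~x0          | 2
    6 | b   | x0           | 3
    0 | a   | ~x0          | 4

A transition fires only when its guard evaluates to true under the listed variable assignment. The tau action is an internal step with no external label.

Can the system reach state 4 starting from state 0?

After dropping false guards: 9 live edges.
depth 0: {0}
depth 1: {2,3}  cumulative {0,2,3}
depth 2: {6}  cumulative {0,2,3,6}
Reachable = {0,2,3,6}

Answer: UNREACHABLE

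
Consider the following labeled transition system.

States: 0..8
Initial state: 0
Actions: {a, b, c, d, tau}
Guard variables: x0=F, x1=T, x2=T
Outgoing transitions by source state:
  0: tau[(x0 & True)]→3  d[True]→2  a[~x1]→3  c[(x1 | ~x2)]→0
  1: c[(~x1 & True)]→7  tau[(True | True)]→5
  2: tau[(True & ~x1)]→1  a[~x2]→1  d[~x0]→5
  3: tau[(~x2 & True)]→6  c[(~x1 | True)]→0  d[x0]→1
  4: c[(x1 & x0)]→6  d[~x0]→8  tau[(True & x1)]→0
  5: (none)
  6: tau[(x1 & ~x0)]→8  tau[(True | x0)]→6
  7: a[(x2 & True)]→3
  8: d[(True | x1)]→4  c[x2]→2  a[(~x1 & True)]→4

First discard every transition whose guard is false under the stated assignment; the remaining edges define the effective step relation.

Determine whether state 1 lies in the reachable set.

Answer: UNREACHABLE

Analysis:
After dropping false guards: 12 live edges.
L0 = {0}
L1 = {2}  cumulative {0,2}
L2 = {5}  cumulative {0,2,5}
Reachable = {0,2,5}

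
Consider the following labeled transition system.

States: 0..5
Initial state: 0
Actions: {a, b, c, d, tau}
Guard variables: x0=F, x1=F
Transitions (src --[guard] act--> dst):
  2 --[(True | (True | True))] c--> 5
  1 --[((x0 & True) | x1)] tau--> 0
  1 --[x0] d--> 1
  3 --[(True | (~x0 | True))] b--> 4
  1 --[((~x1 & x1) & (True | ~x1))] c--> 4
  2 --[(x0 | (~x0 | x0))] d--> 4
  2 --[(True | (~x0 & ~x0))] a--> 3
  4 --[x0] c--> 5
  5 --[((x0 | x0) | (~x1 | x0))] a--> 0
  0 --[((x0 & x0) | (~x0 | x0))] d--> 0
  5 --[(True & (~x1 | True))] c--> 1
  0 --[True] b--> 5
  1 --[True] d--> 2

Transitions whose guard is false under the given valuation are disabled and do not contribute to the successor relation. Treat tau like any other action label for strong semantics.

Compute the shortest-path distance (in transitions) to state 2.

Answer: 3

Trace:
Breadth-first toward 2:
  Layer 0: {0}
  Layer 1: {5}
  Layer 2: {1}
  Layer 3: {2}
first hit 2 at d=3 via b·c·d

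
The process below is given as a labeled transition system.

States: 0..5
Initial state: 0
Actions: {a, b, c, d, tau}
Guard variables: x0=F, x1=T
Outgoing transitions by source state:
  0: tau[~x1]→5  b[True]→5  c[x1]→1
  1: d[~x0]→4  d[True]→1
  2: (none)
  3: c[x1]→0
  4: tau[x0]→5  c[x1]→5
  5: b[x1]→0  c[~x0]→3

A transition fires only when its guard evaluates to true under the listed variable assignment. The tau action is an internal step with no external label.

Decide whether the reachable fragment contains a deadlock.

R = {0,1,3,4,5}
  0: b→5  c→1  [2 out]
  1: d→1  d→4  [2 out]
  3: c→0  [1 out]
  4: c→5  [1 out]
  5: b→0  c→3  [2 out]

Answer: DEADLOCK-FREE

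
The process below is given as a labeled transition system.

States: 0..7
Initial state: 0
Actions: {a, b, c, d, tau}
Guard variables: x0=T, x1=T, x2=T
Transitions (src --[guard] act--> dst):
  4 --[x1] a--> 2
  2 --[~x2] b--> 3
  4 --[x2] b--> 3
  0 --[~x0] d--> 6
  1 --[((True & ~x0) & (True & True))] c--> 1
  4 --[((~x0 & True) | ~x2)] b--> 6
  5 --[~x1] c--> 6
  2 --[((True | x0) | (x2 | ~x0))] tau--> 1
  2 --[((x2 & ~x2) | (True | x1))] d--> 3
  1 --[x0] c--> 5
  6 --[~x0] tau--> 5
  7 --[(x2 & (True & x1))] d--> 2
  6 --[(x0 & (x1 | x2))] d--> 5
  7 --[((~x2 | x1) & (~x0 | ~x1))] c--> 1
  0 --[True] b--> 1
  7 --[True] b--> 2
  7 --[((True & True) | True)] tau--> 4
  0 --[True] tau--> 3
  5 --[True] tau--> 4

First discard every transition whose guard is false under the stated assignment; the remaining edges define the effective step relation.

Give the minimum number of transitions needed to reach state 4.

Breadth-first toward 4:
  Layer 0: {0}
  Layer 1: {1,3}
  Layer 2: {5}
  Layer 3: {4}
first hit 4 at d=3 via b·c·tau

Answer: 3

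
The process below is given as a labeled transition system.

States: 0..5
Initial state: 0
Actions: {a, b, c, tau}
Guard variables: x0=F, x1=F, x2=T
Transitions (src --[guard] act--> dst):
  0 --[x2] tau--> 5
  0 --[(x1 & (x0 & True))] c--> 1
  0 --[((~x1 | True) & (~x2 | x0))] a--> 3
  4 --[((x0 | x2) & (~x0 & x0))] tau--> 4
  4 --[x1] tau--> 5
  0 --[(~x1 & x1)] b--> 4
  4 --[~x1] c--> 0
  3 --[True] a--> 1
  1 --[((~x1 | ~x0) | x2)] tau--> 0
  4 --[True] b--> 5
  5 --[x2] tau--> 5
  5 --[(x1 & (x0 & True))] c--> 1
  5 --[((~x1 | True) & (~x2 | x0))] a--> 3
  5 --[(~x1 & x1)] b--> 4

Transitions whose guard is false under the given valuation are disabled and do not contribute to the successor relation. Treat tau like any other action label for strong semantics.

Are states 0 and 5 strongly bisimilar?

Compute ~ classes (split until stable):
  π0 = {{0,1,2,3,4,5}}
  π1 = {{0,1,5},{2},{3},{4}}
stable after 2 split(s): 4 block(s)
class of 0: {0,1,5}; class of 5: {0,1,5}

Answer: BISIMILAR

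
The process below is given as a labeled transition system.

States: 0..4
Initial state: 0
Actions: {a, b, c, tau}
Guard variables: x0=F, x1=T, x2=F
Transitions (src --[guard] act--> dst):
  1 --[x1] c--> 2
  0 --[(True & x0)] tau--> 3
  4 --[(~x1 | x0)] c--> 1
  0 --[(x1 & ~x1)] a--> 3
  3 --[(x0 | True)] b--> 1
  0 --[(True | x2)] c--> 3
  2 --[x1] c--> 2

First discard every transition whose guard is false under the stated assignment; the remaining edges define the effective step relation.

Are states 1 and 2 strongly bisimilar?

Answer: BISIMILAR

Analysis:
Refine partition for ~:
  π0 = {{0,1,2,3,4}}
  π1 = {{0,1,2},{3},{4}}
  π2 = {{0},{1,2},{3},{4}}
Fixed point at round 3; 4 class(es).
1∈{1,2}, 2∈{1,2}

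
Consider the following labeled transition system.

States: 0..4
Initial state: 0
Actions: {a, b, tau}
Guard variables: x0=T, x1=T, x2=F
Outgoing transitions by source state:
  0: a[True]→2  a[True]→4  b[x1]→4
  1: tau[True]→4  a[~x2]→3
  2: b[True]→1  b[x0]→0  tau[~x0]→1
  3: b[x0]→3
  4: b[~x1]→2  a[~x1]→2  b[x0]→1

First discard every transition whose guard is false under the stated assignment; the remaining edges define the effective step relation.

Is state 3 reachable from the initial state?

Guard filter leaves 9 enabled edge(s).
Layer 0: {0}
Layer 1: {2,4}  now seen {0,2,4}
Layer 2: {1}  now seen {0,1,2,4}
Layer 3: {3}  now seen {0,1,2,3,4}
R = {0,1,2,3,4}
witness 3: a·b·a

Answer: REACHABLE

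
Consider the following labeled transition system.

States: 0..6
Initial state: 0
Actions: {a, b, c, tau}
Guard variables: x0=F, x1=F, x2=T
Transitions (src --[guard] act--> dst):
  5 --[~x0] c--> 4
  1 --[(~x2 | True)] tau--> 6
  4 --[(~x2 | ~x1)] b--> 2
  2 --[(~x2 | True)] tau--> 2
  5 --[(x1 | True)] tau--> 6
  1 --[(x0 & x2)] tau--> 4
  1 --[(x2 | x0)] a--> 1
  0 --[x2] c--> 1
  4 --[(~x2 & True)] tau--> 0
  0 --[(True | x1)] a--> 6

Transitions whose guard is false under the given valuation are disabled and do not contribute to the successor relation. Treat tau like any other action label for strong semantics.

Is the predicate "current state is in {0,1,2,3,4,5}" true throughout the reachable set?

Allowed set {0,1,2,3,4,5}
Reach set: {0,1,6}
  0: ✓
  1: ✓
  6: outside
counterexample path to 6: a

Answer: INVARIANT VIOLATED at state 6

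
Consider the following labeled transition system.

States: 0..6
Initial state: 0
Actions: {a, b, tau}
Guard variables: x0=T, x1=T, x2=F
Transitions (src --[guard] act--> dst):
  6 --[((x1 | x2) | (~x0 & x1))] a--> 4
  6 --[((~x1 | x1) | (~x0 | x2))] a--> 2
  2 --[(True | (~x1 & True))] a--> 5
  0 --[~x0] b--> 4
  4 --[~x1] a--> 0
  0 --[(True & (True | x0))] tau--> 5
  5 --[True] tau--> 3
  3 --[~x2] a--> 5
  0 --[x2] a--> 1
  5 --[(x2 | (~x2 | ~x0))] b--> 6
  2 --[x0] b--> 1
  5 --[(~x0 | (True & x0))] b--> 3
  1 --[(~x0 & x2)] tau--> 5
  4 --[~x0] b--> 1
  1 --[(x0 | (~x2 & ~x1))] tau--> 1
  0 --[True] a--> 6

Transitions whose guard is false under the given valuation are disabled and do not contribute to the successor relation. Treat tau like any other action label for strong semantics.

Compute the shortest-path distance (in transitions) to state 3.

BFS to 3:
  L0 = {0}
  L1 = {5,6}
  L2 = {2,3,4}
depth(3)=2, e.g. tau·b

Answer: 2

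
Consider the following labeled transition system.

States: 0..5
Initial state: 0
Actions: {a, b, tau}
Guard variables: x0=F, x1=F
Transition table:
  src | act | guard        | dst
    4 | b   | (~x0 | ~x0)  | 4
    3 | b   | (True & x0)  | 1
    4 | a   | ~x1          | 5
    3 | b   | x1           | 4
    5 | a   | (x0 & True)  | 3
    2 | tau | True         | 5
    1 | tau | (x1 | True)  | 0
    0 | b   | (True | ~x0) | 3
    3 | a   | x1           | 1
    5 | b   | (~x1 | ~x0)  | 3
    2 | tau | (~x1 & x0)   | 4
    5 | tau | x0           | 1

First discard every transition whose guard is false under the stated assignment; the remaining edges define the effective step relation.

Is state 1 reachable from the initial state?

Guard filter leaves 6 enabled edge(s).
L0 = {0}
L1 = {3}  cumulative {0,3}
Reach set: {0,3}

Answer: UNREACHABLE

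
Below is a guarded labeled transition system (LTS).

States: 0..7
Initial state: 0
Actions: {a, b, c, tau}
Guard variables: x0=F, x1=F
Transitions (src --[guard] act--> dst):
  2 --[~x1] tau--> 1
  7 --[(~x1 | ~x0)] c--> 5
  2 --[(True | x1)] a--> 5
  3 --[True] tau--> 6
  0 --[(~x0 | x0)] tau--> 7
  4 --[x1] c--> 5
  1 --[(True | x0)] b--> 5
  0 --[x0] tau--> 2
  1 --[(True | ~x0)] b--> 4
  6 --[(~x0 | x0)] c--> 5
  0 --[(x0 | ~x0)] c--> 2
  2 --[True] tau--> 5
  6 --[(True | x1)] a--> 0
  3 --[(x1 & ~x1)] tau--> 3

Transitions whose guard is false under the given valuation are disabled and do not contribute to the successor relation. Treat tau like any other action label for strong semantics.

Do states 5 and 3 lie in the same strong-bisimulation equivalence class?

Answer: NOT BISIMILAR

Analysis:
Bisimulation quotient by refinement:
  P[0] = {{0,1,2,3,4,5,6,7}}
  P[1] = {{0},{1},{2},{3},{4,5},{6},{7}}
7 equivalence class(es) (converged in 2)
5∈{4,5}, 3∈{3}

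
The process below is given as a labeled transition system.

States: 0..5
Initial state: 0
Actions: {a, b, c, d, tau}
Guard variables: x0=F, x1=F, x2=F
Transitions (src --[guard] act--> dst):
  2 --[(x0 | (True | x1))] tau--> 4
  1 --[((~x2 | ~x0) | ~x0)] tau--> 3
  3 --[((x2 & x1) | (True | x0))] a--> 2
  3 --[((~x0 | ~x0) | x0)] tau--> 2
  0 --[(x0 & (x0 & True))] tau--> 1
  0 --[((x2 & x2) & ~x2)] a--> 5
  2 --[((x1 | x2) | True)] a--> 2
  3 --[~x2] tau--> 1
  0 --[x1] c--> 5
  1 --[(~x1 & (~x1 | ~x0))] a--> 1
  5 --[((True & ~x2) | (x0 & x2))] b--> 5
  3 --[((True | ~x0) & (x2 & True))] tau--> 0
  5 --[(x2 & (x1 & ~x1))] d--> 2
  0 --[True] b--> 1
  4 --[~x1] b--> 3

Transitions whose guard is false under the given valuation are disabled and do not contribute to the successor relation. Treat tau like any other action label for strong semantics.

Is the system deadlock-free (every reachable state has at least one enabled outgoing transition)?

Reach set: {0,1,2,3,4}
  0: b→1  [1 exit(s)]
  1: a→1  tau→3  [2 exit(s)]
  2: a→2  tau→4  [2 exit(s)]
  3: a→2  tau→1  tau→2  [3 exit(s)]
  4: b→3  [1 exit(s)]

Answer: DEADLOCK-FREE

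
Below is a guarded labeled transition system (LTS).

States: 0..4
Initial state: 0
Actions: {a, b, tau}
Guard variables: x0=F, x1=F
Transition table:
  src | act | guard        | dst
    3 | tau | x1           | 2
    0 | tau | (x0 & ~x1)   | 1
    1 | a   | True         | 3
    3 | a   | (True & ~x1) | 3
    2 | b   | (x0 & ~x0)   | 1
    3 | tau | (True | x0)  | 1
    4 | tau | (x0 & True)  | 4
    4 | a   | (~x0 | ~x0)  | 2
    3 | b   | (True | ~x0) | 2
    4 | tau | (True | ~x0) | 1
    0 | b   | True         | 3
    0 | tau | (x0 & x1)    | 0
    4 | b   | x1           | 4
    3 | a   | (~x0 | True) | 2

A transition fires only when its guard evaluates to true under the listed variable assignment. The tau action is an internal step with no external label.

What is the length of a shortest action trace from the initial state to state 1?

BFS to 1:
  L0 = {0}
  L1 = {3}
  L2 = {1,2}
first hit 1 at d=2 via b·tau

Answer: 2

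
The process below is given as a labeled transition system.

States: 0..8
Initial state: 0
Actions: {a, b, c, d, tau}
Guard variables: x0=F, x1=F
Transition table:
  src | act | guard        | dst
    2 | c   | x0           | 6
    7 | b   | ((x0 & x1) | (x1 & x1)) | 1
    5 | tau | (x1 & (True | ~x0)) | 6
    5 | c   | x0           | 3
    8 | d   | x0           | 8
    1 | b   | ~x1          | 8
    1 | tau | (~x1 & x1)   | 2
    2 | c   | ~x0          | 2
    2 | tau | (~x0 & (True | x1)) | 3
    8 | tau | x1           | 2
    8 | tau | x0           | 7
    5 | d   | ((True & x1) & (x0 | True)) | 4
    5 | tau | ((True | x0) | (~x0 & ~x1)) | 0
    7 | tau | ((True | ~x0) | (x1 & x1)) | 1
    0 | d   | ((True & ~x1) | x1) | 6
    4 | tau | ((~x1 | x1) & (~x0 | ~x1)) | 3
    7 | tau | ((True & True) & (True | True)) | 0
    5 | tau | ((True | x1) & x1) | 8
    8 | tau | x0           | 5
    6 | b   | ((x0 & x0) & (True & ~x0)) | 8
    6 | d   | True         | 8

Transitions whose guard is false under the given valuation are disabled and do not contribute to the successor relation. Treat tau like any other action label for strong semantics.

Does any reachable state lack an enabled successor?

Answer: DEADLOCK at state 8

Analysis:
Reachable = {0,6,8}
  0: d→6  [1 exit(s)]
  6: d→8  [1 exit(s)]
  8: ∅  [deadlock]
Path to 8: d·d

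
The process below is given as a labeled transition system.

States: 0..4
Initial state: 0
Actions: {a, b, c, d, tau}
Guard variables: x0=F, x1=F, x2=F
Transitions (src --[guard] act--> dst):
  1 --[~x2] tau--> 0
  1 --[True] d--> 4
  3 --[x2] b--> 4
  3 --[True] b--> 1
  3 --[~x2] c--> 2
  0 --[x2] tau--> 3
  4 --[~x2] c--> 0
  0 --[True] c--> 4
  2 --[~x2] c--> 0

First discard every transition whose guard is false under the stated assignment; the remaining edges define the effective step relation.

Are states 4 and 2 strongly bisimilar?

Bisimulation quotient by refinement:
  round 0: {{0,1,2,3,4}}
  round 1: {{0,2,4},{1},{3}}
3 equivalence class(es) (converged in 2)
4∈{0,2,4}, 2∈{0,2,4}

Answer: BISIMILAR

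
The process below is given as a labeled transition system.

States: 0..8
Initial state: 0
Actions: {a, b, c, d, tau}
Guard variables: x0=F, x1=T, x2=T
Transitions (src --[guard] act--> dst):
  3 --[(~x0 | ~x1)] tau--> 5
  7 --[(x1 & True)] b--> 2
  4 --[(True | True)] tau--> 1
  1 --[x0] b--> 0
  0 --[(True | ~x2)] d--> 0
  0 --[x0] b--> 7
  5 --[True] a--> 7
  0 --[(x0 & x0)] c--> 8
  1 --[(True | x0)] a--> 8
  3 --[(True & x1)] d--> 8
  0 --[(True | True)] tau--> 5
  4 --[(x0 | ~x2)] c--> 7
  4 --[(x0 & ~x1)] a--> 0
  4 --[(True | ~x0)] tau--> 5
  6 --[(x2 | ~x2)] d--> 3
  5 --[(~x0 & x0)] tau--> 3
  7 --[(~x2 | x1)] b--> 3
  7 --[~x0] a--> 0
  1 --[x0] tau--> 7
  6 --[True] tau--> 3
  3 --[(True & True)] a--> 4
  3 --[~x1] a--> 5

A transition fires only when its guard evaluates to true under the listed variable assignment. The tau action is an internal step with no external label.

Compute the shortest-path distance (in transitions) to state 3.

Answer: 3

Working:
BFS to 3:
  depth 0: {0}
  depth 1: {5}
  depth 2: {7}
  depth 3: {2,3}
depth(3)=3, e.g. tau·a·b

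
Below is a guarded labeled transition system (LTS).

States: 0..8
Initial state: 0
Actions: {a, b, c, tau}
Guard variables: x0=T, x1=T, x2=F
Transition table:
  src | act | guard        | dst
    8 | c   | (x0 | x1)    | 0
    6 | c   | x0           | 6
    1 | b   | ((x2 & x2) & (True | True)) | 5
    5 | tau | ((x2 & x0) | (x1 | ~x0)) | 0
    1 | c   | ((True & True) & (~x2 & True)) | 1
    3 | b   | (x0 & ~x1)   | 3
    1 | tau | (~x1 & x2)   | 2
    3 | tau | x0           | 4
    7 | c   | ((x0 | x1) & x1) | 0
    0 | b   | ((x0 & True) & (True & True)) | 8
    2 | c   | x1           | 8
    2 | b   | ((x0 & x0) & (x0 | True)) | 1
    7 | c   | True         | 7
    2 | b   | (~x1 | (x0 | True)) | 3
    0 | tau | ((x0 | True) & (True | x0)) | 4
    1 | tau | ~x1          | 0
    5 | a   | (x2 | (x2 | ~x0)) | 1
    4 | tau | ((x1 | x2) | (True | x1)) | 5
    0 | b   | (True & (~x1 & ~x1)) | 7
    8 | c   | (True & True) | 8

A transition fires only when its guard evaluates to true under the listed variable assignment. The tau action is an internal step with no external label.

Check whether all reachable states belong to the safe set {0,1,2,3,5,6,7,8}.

Answer: INVARIANT VIOLATED at state 4

Working:
Allowed set {0,1,2,3,5,6,7,8}
Reachable = {0,4,5,8}
  0: safe
  4: outside
  5: safe
  8: safe
counterexample path to 4: tau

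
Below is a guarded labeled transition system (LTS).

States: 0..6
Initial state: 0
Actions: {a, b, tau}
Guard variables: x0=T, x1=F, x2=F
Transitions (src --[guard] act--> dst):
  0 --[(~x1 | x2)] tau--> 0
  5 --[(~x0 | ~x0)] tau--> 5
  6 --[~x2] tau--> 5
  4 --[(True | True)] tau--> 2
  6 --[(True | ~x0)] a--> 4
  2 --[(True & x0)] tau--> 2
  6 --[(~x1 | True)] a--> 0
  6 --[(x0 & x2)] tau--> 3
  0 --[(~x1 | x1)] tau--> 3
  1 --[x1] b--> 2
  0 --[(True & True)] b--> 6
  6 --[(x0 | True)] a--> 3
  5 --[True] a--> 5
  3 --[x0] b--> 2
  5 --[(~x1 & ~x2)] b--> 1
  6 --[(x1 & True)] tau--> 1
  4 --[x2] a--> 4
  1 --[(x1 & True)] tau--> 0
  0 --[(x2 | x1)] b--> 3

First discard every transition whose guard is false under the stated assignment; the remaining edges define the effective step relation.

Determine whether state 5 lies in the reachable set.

Guard filter leaves 12 enabled edge(s).
L0 = {0}
L1 = {3,6}  total {0,3,6}
L2 = {2,4,5}  total {0,2,3,4,5,6}
L3 = {1}  total {0,1,2,3,4,5,6}
Reach set: {0,1,2,3,4,5,6}
trace reaching 5: b·tau

Answer: REACHABLE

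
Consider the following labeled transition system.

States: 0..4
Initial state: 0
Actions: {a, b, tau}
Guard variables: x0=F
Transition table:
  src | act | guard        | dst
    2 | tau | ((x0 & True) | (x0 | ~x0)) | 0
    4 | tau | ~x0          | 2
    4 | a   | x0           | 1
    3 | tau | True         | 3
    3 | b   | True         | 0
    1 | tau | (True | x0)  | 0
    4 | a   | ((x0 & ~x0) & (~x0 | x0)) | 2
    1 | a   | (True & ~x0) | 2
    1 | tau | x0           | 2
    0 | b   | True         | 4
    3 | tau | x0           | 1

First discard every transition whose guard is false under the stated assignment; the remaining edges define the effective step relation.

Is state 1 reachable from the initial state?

After dropping false guards: 7 live edges.
depth 0: {0}
depth 1: {4}  total {0,4}
depth 2: {2}  total {0,2,4}
R = {0,2,4}

Answer: UNREACHABLE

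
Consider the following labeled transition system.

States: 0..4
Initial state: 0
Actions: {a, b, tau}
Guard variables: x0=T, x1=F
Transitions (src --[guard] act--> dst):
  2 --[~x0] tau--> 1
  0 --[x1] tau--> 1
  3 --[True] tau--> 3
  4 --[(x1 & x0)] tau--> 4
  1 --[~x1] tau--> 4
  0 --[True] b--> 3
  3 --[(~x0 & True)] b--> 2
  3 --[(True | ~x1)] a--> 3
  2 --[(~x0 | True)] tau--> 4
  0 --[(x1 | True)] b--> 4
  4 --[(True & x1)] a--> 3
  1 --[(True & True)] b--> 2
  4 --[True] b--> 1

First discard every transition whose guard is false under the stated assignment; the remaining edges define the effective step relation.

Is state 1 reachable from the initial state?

Answer: REACHABLE

Working:
Guard filter leaves 8 enabled edge(s).
depth 0: {0}
depth 1: {3,4}  cumulative {0,3,4}
depth 2: {1}  cumulative {0,1,3,4}
depth 3: {2}  cumulative {0,1,2,3,4}
Reach set: {0,1,2,3,4}
Path to 1: b·b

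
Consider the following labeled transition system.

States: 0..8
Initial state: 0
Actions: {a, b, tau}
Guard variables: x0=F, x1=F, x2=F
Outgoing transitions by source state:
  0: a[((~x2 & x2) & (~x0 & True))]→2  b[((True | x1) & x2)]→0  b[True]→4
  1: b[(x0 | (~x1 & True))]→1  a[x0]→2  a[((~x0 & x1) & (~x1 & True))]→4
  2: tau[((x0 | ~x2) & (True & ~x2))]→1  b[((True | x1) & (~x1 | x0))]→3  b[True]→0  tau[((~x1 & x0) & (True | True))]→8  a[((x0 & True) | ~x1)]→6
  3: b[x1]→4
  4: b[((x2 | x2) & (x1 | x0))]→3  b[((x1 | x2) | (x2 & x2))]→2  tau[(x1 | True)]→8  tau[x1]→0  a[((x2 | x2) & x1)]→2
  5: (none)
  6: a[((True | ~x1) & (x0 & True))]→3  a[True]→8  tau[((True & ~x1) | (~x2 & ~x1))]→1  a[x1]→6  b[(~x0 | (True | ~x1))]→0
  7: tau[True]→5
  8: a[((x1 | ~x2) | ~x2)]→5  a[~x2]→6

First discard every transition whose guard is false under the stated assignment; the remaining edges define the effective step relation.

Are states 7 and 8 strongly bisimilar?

Compute ~ classes (split until stable):
  π0 = {{0,1,2,3,4,5,6,7,8}}
  π1 = {{0,1},{2,6},{3,5},{4,7},{8}}
  π2 = {{0},{1},{2},{3,5},{4},{6},{7},{8}}
stable after 3 split(s): 8 block(s)
[7]={7}  [8]={8}

Answer: NOT BISIMILAR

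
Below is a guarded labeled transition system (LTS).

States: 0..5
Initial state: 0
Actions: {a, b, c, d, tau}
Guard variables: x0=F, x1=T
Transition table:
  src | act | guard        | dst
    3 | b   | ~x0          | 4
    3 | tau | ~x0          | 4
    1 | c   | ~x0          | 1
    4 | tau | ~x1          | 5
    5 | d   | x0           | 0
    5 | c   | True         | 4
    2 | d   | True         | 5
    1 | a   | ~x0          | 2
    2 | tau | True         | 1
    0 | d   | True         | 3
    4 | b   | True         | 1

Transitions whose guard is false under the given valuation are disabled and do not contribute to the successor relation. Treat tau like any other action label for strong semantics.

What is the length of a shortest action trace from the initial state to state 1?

Answer: 3

Working:
BFS to 1:
  Layer 0: {0}
  Layer 1: {3}
  Layer 2: {4}
  Layer 3: {1}
1 enters at depth 3; path d·b·b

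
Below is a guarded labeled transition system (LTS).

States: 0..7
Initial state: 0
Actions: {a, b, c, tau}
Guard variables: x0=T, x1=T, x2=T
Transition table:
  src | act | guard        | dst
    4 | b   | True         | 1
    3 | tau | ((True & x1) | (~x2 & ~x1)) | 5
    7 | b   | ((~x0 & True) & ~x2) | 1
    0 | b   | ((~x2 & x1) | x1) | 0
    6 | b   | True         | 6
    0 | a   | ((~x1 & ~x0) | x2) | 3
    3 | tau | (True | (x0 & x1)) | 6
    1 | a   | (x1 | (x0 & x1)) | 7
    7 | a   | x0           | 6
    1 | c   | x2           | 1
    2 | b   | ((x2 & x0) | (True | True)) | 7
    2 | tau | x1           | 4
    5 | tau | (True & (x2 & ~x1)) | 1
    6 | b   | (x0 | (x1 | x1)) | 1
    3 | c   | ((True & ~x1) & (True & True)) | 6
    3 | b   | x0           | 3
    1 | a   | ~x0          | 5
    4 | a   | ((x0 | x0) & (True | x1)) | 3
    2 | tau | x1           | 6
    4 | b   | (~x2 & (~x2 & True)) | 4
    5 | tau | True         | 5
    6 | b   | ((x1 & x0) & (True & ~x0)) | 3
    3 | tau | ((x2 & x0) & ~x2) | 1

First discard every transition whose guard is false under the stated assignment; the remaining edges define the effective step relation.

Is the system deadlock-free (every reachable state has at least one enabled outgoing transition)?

Reachable = {0,1,3,5,6,7}
  0: a→3  b→0  [deg 2]
  1: a→7  c→1  [deg 2]
  3: b→3  tau→5  tau→6  [deg 3]
  5: tau→5  [deg 1]
  6: b→1  b→6  [deg 2]
  7: a→6  [deg 1]

Answer: DEADLOCK-FREE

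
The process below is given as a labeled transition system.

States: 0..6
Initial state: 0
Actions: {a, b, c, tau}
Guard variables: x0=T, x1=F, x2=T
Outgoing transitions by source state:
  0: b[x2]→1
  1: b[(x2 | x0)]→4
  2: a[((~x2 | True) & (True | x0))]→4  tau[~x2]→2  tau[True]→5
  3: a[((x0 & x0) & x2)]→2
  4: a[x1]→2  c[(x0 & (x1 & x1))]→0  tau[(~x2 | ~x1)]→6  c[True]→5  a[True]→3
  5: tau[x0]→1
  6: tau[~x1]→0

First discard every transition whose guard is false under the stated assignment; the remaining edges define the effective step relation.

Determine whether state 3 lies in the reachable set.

Answer: REACHABLE

Analysis:
After dropping false guards: 10 live edges.
Layer 0: {0}
Layer 1: {1}  cumulative {0,1}
Layer 2: {4}  cumulative {0,1,4}
Layer 3: {3,5,6}  cumulative {0,1,3,4,5,6}
Layer 4: {2}  cumulative {0,1,2,3,4,5,6}
Reach set: {0,1,2,3,4,5,6}
witness 3: b·b·a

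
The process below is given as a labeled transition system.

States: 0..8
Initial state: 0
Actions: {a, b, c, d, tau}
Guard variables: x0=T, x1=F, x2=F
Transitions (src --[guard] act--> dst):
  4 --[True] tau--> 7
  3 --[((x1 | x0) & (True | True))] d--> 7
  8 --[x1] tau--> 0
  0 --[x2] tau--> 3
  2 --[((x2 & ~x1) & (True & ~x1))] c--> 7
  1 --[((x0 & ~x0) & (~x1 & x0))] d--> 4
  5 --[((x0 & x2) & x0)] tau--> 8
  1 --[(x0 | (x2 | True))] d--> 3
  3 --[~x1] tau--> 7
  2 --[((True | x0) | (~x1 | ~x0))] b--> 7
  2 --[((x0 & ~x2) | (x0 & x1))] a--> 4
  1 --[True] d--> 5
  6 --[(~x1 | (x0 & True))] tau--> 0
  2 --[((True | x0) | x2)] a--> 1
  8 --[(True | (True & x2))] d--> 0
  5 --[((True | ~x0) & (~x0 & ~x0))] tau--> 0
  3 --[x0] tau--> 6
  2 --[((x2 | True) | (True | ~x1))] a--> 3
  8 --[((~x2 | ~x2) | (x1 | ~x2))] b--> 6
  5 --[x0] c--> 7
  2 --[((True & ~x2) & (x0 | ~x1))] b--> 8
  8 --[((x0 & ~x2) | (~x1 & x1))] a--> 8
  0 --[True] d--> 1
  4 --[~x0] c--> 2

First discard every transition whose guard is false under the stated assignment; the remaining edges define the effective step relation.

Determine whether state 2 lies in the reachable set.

Answer: UNREACHABLE

Trace:
Guard filter leaves 17 enabled edge(s).
Layer 0: {0}
Layer 1: {1}  total {0,1}
Layer 2: {3,5}  total {0,1,3,5}
Layer 3: {6,7}  total {0,1,3,5,6,7}
R = {0,1,3,5,6,7}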